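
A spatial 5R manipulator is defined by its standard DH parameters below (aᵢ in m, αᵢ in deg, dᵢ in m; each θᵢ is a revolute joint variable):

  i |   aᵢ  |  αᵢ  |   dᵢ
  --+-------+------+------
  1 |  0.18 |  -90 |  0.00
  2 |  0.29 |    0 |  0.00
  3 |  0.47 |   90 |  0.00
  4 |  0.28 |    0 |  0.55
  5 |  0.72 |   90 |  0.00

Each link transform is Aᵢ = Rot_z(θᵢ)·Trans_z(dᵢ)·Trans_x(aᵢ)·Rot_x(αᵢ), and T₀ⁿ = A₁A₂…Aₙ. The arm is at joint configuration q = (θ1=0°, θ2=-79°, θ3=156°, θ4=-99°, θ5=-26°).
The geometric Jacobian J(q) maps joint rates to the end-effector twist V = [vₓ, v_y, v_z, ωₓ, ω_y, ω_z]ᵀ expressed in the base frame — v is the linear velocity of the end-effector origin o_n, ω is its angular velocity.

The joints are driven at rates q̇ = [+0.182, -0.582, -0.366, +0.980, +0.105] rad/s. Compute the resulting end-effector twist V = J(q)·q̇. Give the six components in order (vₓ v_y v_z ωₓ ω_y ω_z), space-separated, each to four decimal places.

o_n = [0.7742, -0.8663, 0.3955]
J₁: ẑ×o_n = [0.8663, 0.7742, -0.0000], ω = ẑ
J2: z=[0.0000, 1.0000, 0.0000] o=[0.1800, 0.0000, 0.0000] → [0.3955, 0.0000, -0.5942, 0.0000, 1.0000, 0.0000]
J3: z=[0.0000, 1.0000, 0.0000] o=[0.2353, -0.0000, 0.2847] → [0.1108, 0.0000, -0.5389, 0.0000, 1.0000, 0.0000]
J4: z=[0.9744, 0.0000, 0.2250] o=[0.3411, 0.0000, -0.1733] → [0.1949, -0.4568, -0.8441, 0.9744, 0.0000, 0.2250]
J5: z=[0.9744, 0.0000, 0.2250] o=[0.8671, -0.2766, -0.0069] → [0.1327, -0.4130, -0.5747, 0.9744, 0.0000, 0.2250]
V = J·q̇ = [0.0918, -0.3501, -0.3445, 1.0572, -0.9480, 0.4261]

0.0918 -0.3501 -0.3445 1.0572 -0.9480 0.4261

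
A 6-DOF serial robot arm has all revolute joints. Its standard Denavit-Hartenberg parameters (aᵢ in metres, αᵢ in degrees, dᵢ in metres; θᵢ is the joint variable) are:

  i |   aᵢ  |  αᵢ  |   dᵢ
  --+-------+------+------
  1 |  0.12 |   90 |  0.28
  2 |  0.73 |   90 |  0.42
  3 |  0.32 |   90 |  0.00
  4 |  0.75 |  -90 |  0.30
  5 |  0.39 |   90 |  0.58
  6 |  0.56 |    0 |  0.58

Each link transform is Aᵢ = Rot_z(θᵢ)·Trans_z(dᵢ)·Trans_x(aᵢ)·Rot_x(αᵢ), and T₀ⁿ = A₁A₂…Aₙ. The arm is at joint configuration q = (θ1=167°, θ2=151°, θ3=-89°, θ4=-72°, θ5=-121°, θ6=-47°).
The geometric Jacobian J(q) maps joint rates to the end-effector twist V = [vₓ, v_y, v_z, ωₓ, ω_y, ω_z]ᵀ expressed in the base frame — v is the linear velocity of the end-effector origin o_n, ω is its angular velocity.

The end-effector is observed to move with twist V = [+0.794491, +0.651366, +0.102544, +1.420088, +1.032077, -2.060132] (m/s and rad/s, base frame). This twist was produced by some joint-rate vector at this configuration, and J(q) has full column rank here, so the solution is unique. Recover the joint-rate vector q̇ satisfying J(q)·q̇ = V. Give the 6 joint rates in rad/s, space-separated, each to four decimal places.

o_n = [-0.1496, 0.0049, 0.4827]
J₁: ẑ×o_n = [-0.0049, -0.1496, 0.0000], ω = ẑ
J2: z=[0.2250, 0.9744, 0.0000] o=[-0.1169, 0.0270, 0.2800] → [0.1975, -0.0456, 0.0268, 0.2250, 0.9744, 0.0000]
J3: z=[-0.4724, 0.1091, 0.8746] o=[0.5997, 0.2926, 0.6339] → [0.2351, -0.7267, 0.2176, -0.4724, 0.1091, 0.8746]
J4: z=[-0.8560, 0.1797, -0.4847] o=[0.5324, -0.0202, 0.6366] → [-0.0155, 0.1989, 0.1011, -0.8560, 0.1797, -0.4847]
J5: z=[-0.3457, -0.8961, 0.2783] o=[0.5639, -0.2707, -0.1307] → [-0.6264, 0.0135, -0.7347, -0.3457, -0.8961, 0.2783]
J6: z=[0.1114, 0.2553, 0.9604] o=[0.0000, -0.6489, 0.0352] → [-0.5136, -0.1935, 0.1110, 0.1114, 0.2553, 0.9604]
q̇ = J⁺·V = [-0.8170, 0.9800, -0.8120, -0.8240, -0.5790, -0.8030]

-0.8170 0.9800 -0.8120 -0.8240 -0.5790 -0.8030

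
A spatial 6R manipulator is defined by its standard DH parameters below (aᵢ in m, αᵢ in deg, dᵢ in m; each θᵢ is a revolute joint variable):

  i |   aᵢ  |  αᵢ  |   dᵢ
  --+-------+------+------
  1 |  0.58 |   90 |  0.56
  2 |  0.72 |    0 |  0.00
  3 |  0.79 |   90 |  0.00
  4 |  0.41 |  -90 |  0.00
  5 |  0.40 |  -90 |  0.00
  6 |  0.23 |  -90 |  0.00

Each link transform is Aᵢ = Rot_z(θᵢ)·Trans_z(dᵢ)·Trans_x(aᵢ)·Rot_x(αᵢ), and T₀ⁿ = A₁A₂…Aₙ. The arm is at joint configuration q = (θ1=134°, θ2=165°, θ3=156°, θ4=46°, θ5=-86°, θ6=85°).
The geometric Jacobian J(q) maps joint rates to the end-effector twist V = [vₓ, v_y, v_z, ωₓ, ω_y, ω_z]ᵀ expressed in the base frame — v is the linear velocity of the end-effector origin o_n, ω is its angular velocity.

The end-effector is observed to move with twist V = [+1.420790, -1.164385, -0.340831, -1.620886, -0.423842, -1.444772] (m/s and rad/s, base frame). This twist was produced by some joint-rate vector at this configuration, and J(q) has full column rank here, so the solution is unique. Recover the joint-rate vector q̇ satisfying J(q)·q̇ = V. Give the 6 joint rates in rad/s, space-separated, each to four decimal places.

-0.6110 -0.7330 -0.8720 0.1950 -0.7360 0.9140

o_n = [-0.3040, 0.5406, -0.3722]
J₁: ẑ×o_n = [-0.5406, -0.3040, 0.0000], ω = ẑ
J2: z=[0.7193, 0.6947, 0.0000] o=[-0.4029, 0.4172, 0.5600] → [-0.6476, 0.6706, 0.0200, 0.7193, 0.6947, 0.0000]
J3: z=[0.7193, 0.6947, 0.0000] o=[0.0802, -0.0831, 0.7463] → [-0.7770, 0.8046, 0.7155, 0.7193, 0.6947, 0.0000]
J4: z=[0.4372, -0.4527, -0.7771] o=[-0.3463, 0.3586, 0.2492] → [0.4227, 0.2388, 0.0987, 0.4372, -0.4527, -0.7771]
J5: z=[0.8880, 0.0804, 0.4527] o=[-0.2879, 0.7227, 0.0699] → [0.0469, 0.3854, -0.1604, 0.8880, 0.0804, 0.4527]
J6: z=[0.1116, 0.9174, -0.3819] o=[-0.1095, 0.5668, -0.2523] → [-0.1200, 0.0877, 0.1755, 0.1116, 0.9174, -0.3819]
q̇ = J⁺·V = [-0.6110, -0.7330, -0.8720, 0.1950, -0.7360, 0.9140]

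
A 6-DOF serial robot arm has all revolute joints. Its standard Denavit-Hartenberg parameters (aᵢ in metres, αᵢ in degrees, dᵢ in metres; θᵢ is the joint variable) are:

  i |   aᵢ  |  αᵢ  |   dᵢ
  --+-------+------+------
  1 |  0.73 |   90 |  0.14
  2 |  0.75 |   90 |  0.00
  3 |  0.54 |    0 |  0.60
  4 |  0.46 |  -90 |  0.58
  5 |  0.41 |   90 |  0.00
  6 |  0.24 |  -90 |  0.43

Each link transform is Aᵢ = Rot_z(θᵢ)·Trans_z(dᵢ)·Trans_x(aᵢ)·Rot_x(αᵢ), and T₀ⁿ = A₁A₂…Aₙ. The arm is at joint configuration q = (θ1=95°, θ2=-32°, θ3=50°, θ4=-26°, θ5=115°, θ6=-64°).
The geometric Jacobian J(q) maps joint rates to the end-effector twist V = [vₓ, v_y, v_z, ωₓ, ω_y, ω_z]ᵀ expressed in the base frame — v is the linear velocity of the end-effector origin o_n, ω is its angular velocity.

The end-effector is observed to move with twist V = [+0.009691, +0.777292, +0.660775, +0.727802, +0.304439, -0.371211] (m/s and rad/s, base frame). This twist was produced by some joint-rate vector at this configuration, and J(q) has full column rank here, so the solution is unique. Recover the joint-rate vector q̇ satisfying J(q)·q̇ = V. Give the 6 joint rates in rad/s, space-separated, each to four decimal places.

o_n = [0.3025, 1.9767, -1.2444]
J₁: ẑ×o_n = [-1.9767, 0.3025, 0.0000], ω = ẑ
J2: z=[0.9962, 0.0872, 0.0000] o=[-0.0636, 0.7272, 0.1400] → [-0.1207, 1.3791, 1.2128, 0.9962, 0.0872, 0.0000]
J3: z=[0.0462, -0.5279, -0.8480] o=[-0.1191, 1.3608, -0.2574] → [1.0433, -0.3119, 0.2510, 0.0462, -0.5279, -0.8480]
J4: z=[0.0462, -0.5279, -0.8480] o=[0.2951, 1.3734, -0.9502] → [0.6670, 0.0073, 0.0318, 0.0462, -0.5279, -0.8480]
J5: z=[0.9401, -0.2640, 0.2155] o=[0.4772, 1.4385, -1.6648] → [-0.2270, -0.4328, 0.4599, 0.9401, -0.2640, 0.2155]
J6: z=[0.2865, 0.9547, -0.0803] o=[0.4015, 1.4948, -1.2658] → [0.0591, 0.0018, 0.2326, 0.2865, 0.9547, -0.0803]
q̇ = J⁺·V = [0.0460, 0.4750, -0.4340, 0.8940, 0.0800, 0.5520]

0.0460 0.4750 -0.4340 0.8940 0.0800 0.5520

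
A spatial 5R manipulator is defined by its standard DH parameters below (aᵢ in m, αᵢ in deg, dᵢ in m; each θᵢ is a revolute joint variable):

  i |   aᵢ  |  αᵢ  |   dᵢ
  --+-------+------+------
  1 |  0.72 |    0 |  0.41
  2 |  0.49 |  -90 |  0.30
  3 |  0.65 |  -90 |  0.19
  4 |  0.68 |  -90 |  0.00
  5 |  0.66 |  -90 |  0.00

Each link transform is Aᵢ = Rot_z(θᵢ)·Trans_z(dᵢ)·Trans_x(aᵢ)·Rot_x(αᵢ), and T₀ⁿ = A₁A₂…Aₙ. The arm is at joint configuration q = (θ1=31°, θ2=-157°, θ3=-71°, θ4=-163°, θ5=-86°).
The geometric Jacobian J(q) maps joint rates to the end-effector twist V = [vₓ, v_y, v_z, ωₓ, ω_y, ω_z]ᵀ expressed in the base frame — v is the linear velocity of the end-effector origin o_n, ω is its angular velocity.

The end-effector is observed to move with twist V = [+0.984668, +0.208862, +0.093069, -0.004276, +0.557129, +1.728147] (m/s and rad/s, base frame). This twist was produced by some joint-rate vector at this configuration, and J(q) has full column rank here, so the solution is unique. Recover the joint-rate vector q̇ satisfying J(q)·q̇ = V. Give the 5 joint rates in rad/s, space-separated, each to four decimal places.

o_n = [0.2972, -0.7540, 0.4537]
J₁: ẑ×o_n = [0.7540, 0.2972, -0.0000], ω = ẑ
J2: z=[0.0000, 0.0000, 1.0000] o=[0.6172, 0.3708, 0.4100] → [1.1248, -0.3200, 0.0000, 0.0000, 0.0000, 1.0000]
J3: z=[0.8090, -0.5878, 0.0000] o=[0.3291, -0.0256, 0.7100] → [0.1506, 0.2073, -0.6081, 0.8090, -0.5878, 0.0000]
J4: z=[-0.5558, -0.7649, -0.3256] o=[0.3585, -0.3085, 1.3246] → [0.5211, -0.4640, 0.2007, -0.5558, -0.7649, -0.3256]
J5: z=[0.7177, -0.6391, 0.2764] o=[0.6438, -0.2541, 0.7097] → [0.3018, 0.0879, -0.5803, 0.7177, -0.6391, 0.2764]
q̇ = J⁺·V = [0.8700, 0.4920, -0.9860, -0.5430, 0.6850]

0.8700 0.4920 -0.9860 -0.5430 0.6850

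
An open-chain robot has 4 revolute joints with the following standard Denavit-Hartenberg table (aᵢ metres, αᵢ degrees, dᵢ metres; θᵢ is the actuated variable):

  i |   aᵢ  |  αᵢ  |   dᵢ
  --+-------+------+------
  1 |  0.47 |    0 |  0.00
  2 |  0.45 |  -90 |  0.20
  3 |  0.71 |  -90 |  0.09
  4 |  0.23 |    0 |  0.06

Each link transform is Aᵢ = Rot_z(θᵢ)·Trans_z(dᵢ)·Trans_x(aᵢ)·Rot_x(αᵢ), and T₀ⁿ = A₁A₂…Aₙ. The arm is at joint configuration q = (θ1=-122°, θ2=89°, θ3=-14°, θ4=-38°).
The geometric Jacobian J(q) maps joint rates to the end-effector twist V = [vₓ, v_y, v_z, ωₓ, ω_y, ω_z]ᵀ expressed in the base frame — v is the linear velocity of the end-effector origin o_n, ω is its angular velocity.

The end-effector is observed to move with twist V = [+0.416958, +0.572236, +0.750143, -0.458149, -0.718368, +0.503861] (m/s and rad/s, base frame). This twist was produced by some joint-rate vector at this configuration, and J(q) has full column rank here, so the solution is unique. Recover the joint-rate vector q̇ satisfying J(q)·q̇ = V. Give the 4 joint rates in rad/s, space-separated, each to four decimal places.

0.6200 -0.0880 -0.8520 0.0290

o_n = [0.9919, -0.9283, 0.3574]
J₁: ẑ×o_n = [0.9283, 0.9919, -0.0000], ω = ẑ
J2: z=[0.0000, 0.0000, 1.0000] o=[-0.2491, -0.3986, 0.0000] → [0.5297, 1.2410, -0.0000, 0.0000, 0.0000, 1.0000]
J3: z=[0.5446, 0.8387, 0.0000] o=[0.1283, -0.6437, 0.2000] → [0.1320, -0.0857, -0.8793, 0.5446, 0.8387, 0.0000]
J4: z=[0.2029, -0.1318, -0.9703] o=[0.7551, -0.9434, 0.3718] → [0.0165, -0.2268, 0.0343, 0.2029, -0.1318, -0.9703]
q̇ = J⁺·V = [0.6200, -0.0880, -0.8520, 0.0290]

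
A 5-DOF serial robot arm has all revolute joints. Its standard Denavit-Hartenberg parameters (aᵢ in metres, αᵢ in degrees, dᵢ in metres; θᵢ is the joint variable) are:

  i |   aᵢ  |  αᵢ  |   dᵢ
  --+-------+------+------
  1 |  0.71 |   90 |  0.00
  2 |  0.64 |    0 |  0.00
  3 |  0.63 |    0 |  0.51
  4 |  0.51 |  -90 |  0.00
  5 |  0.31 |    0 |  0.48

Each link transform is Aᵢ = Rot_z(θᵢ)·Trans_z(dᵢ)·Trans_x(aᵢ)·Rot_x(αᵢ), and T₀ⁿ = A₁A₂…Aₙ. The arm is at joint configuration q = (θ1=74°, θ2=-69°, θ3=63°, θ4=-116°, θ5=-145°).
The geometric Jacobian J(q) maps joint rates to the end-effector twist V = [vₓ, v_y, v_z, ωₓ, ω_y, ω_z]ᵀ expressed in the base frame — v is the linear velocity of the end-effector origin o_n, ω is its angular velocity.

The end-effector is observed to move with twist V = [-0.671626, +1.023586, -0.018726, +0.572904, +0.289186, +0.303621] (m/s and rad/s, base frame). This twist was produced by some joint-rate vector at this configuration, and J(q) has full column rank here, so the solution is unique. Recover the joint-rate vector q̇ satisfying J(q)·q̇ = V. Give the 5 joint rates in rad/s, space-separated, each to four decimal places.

0.5760 0.4120 -0.6730 0.7320 0.5140

o_n = [1.1676, 1.5765, -1.1349]
J₁: ẑ×o_n = [-1.5765, 1.1676, 0.0000], ω = ẑ
J2: z=[0.9613, -0.2756, 0.0000] o=[0.1957, 0.6825, 0.0000] → [0.3128, 1.0909, 1.1273, 0.9613, -0.2756, 0.0000]
J3: z=[0.9613, -0.2756, 0.0000] o=[0.2589, 0.9030, -0.5975] → [0.1481, 0.5166, 0.8979, 0.9613, -0.2756, 0.0000]
J4: z=[0.9613, -0.2756, 0.0000] o=[0.9219, 1.3647, -0.6633] → [0.1300, 0.4532, 0.2714, 0.9613, -0.2756, 0.0000]
J5: z=[0.2338, 0.8152, -0.5299] o=[0.8474, 1.1049, -1.0958] → [0.2181, -0.1606, -0.1508, 0.2338, 0.8152, -0.5299]
q̇ = J⁺·V = [0.5760, 0.4120, -0.6730, 0.7320, 0.5140]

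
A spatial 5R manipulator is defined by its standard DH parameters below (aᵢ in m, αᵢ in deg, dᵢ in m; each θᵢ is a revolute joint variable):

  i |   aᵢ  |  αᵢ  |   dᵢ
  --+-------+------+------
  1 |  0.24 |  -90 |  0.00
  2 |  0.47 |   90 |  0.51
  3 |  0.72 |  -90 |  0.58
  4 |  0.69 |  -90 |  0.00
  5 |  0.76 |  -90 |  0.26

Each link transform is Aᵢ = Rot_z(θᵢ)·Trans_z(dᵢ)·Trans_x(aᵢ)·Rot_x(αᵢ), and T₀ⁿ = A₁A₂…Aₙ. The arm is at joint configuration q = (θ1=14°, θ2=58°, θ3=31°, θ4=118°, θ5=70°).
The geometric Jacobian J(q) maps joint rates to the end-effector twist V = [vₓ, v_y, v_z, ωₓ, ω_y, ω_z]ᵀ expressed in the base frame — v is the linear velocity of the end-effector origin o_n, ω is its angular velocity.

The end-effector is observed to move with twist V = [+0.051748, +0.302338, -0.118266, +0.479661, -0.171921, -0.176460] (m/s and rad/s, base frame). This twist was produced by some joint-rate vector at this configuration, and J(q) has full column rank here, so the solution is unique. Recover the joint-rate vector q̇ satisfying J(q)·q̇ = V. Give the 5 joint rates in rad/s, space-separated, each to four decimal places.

o_n = [0.5900, 0.0654, -0.8153]
J₁: ẑ×o_n = [-0.0654, 0.5900, 0.0000], ω = ẑ
J2: z=[-0.2419, 0.9703, 0.0000] o=[0.2329, 0.0581, 0.0000] → [-0.7911, -0.1972, -0.3483, -0.2419, 0.9703, 0.0000]
J3: z=[0.8229, 0.2052, 0.5299] o=[0.3512, 0.6132, -0.3986] → [0.2048, 0.4694, -0.4997, 0.8229, 0.2052, 0.5299]
J4: z=[-0.4722, 0.7657, 0.4368] o=[1.0560, 1.1711, -0.6146] → [0.3293, -0.2983, 0.8789, -0.4722, 0.7657, 0.4368]
J5: z=[0.1072, -0.4420, 0.8906] o=[0.4523, 0.8486, -0.7020] → [0.7476, 0.1347, -0.0231, 0.1072, -0.4420, 0.8906]
q̇ = J⁺·V = [0.0640, -0.4680, 0.4780, -0.0620, -0.5240]

0.0640 -0.4680 0.4780 -0.0620 -0.5240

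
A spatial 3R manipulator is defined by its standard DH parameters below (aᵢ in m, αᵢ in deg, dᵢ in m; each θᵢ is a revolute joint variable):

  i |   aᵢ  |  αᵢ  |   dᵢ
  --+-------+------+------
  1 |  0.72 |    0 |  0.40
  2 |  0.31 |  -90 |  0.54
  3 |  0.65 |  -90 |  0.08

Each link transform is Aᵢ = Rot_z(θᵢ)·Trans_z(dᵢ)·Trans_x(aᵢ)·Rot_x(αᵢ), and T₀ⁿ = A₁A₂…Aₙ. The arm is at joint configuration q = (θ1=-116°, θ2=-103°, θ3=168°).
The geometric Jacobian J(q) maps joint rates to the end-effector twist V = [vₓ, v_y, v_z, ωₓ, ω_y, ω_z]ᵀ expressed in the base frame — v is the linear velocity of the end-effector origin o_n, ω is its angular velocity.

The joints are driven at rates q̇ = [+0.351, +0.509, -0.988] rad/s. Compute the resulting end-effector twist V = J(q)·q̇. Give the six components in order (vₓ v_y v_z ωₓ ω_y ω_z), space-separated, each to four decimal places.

0.3532 0.1477 -0.6282 0.6218 0.7678 0.8600

o_n = [-0.1128, -0.9143, 0.8049]
J₁: ẑ×o_n = [0.9143, -0.1128, 0.0000], ω = ẑ
J2: z=[0.0000, 0.0000, 1.0000] o=[-0.3156, -0.6471, 0.4000] → [0.2672, 0.2028, -0.0000, 0.0000, 0.0000, 1.0000]
J3: z=[-0.6293, -0.7771, 0.0000] o=[-0.5565, -0.4520, 0.9400] → [0.1050, -0.0850, 0.6358, -0.6293, -0.7771, 0.0000]
V = J·q̇ = [0.3532, 0.1477, -0.6282, 0.6218, 0.7678, 0.8600]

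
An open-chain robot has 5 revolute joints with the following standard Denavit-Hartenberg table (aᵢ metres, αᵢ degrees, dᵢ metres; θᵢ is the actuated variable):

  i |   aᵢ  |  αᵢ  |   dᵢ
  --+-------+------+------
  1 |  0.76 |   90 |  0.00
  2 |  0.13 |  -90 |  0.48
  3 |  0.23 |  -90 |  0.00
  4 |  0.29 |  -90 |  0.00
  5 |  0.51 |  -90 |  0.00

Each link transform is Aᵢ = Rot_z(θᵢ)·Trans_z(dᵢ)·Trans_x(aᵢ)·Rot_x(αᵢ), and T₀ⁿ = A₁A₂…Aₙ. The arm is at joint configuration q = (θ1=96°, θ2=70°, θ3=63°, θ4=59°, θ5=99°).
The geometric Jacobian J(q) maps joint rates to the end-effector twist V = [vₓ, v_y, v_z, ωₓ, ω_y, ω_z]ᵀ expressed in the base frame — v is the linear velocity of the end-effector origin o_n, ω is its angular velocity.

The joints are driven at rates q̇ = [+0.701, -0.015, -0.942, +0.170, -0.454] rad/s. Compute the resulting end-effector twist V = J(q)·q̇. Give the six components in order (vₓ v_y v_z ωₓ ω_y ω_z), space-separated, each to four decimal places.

-0.3760 0.5079 0.0522 -0.5070 0.6245 0.4825

o_n = [0.2817, 1.2159, 0.6266]
J₁: ẑ×o_n = [-1.2159, 0.2817, 0.0000], ω = ẑ
J2: z=[0.9945, 0.1045, 0.0000] o=[-0.0794, 0.7558, 0.0000] → [0.0655, -0.6232, 0.4198, 0.9945, 0.1045, 0.0000]
J3: z=[0.0982, -0.9345, 0.3420] o=[0.3933, 0.8502, 0.1222] → [-0.5965, -0.0877, -0.0683, 0.0982, -0.9345, 0.3420]
J4: z=[-0.4196, -0.3505, -0.8373] o=[0.1857, 0.8643, 0.2203] → [0.1520, 0.0901, -0.1139, -0.4196, -0.3505, -0.8373]
J5: z=[0.7229, 0.4288, -0.5418] o=[0.0265, 1.1058, 0.1990] → [0.2430, -0.4474, -0.0298, 0.7229, 0.4288, -0.5418]
V = J·q̇ = [-0.3760, 0.5079, 0.0522, -0.5070, 0.6245, 0.4825]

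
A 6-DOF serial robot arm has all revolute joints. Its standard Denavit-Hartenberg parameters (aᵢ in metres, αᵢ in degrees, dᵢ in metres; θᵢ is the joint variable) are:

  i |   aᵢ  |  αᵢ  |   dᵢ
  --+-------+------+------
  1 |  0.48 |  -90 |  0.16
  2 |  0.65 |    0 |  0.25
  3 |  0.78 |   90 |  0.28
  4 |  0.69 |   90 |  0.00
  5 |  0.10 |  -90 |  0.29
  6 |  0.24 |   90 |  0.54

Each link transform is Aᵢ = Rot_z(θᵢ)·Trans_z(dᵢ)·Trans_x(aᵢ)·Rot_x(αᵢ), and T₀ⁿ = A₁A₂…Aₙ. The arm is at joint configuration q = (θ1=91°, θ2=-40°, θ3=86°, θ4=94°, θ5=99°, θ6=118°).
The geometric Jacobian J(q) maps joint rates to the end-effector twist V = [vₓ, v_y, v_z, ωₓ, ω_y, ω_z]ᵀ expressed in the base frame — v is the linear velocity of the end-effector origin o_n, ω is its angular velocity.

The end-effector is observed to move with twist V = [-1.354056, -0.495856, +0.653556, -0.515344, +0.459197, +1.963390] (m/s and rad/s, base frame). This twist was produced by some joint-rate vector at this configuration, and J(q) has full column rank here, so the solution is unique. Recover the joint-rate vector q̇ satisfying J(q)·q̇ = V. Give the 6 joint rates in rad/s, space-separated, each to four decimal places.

0.9140 -0.2200 -0.0130 0.9440 -0.3770 -0.7780

o_n = [-0.7197, 1.4841, -0.0987]
J₁: ẑ×o_n = [-1.4841, -0.7197, 0.0000], ω = ẑ
J2: z=[-0.9998, -0.0175, 0.0000] o=[-0.0084, 0.4799, 0.1600] → [0.0045, -0.2587, -1.0164, -0.9998, -0.0175, 0.0000]
J3: z=[-0.9998, -0.0175, 0.0000] o=[-0.2670, 0.9734, 0.5778] → [0.0118, -0.6764, -0.5185, -0.9998, -0.0175, 0.0000]
J4: z=[-0.0126, 0.7192, 0.6947] o=[-0.5564, 1.5103, 0.0167] → [-0.0648, -0.1149, 0.1178, -0.0126, 0.7192, 0.6947]
J5: z=[-0.0818, 0.6916, -0.7176] o=[-1.2441, 1.4648, 0.0514] → [-0.0900, -0.3886, -0.3643, -0.0818, 0.6916, -0.7176]
J6: z=[0.9863, -0.0475, -0.1582] o=[-1.2535, 1.7375, -0.0889] → [-0.0396, -0.0748, -0.2246, 0.9863, -0.0475, -0.1582]
q̇ = J⁺·V = [0.9140, -0.2200, -0.0130, 0.9440, -0.3770, -0.7780]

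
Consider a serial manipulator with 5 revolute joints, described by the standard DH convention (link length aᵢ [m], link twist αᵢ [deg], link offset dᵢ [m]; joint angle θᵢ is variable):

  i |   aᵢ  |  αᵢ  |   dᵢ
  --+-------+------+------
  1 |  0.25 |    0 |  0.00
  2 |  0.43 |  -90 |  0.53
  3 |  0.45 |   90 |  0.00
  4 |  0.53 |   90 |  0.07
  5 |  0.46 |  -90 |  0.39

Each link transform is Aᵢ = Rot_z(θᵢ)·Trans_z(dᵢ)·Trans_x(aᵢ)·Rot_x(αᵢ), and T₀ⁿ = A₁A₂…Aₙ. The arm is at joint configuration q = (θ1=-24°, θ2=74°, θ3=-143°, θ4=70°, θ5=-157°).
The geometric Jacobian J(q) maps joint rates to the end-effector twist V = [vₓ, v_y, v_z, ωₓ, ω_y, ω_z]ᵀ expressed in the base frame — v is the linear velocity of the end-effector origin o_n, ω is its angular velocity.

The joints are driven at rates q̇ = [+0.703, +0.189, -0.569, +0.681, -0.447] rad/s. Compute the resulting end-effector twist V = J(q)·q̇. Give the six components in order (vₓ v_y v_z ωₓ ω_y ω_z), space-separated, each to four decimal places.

o_n = [0.1349, -0.2649, 1.1309]
J₁: ẑ×o_n = [0.2649, 0.1349, -0.0000], ω = ẑ
J2: z=[0.0000, 0.0000, 1.0000] o=[0.2284, -0.1017, 0.0000] → [0.1632, -0.0935, 0.0000, 0.0000, 0.0000, 1.0000]
J3: z=[-0.7660, 0.6428, 0.0000] o=[0.5048, 0.2277, 0.5300] → [0.3863, 0.4604, 0.6151, -0.7660, 0.6428, 0.0000]
J4: z=[-0.3868, -0.4610, -0.7986] o=[0.2738, -0.0476, 0.8008] → [-0.3257, 0.2387, 0.0200, -0.3868, -0.4610, -0.7986]
J5: z=[-0.2204, -0.7947, 0.5655] o=[-0.2279, 0.1294, 0.8540] → [0.0029, 0.2662, 0.3752, -0.2204, -0.7947, 0.5655]
V = J·q̇ = [-0.2258, -0.1413, -0.5041, 0.2710, -0.3244, 0.0953]

-0.2258 -0.1413 -0.5041 0.2710 -0.3244 0.0953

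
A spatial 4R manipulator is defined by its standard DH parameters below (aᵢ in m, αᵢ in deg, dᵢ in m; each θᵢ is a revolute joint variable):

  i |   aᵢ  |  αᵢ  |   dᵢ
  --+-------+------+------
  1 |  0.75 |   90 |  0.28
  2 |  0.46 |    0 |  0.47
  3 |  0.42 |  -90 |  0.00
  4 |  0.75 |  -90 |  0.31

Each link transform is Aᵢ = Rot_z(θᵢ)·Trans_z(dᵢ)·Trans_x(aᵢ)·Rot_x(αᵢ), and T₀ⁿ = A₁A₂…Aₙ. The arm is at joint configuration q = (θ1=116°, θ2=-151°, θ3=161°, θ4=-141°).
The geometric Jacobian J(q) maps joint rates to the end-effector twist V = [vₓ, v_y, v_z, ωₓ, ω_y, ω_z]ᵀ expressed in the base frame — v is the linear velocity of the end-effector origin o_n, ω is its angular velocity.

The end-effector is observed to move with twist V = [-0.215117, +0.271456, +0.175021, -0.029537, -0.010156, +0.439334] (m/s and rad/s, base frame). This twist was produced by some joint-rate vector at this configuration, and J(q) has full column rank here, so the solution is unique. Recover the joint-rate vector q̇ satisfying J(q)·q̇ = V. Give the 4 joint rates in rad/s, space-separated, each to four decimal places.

0.4610 -0.4230 0.3920 -0.0220

o_n = [0.7882, 0.5329, 0.3340]
J₁: ẑ×o_n = [-0.5329, 0.7882, 0.0000], ω = ẑ
J2: z=[0.8988, 0.4384, 0.0000] o=[-0.3288, 0.6741, 0.2800] → [0.0237, -0.0485, -0.6165, 0.8988, 0.4384, 0.0000]
J3: z=[0.8988, 0.4384, 0.0000] o=[0.2700, 0.5185, 0.0570] → [0.1214, -0.2490, -0.2142, 0.8988, 0.4384, 0.0000]
J4: z=[0.0761, -0.1561, 0.9848] o=[0.0887, 0.8903, 0.1299] → [0.3201, 0.6733, 0.0820, 0.0761, -0.1561, 0.9848]
q̇ = J⁺·V = [0.4610, -0.4230, 0.3920, -0.0220]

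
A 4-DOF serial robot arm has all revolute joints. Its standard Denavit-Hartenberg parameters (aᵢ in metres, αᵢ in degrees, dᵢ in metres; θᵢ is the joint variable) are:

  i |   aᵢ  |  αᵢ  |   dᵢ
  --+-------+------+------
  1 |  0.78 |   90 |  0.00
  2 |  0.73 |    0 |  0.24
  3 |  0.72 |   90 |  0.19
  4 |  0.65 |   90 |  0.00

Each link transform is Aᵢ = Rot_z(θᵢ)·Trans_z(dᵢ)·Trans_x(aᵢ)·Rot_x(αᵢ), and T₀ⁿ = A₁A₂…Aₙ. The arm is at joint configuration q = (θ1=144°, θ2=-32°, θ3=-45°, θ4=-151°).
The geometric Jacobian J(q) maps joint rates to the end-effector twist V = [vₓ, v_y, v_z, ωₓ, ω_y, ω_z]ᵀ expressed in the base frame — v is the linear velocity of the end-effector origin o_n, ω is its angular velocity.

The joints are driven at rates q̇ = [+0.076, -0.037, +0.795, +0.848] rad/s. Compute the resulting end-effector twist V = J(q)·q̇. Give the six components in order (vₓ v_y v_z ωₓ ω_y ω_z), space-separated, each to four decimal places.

-0.4820 -0.3803 -0.2575 1.1140 0.1276 -0.1148

o_n = [-1.0919, 0.9353, -0.5345]
J₁: ẑ×o_n = [-0.9353, -1.0919, 0.0000], ω = ẑ
J2: z=[0.5878, 0.8090, 0.0000] o=[-0.6310, 0.4585, 0.0000] → [-0.4324, 0.3141, 0.6532, 0.5878, 0.8090, 0.0000]
J3: z=[0.5878, 0.8090, 0.0000] o=[-0.9908, 1.0165, -0.3868] → [-0.1194, 0.0868, 0.0341, 0.5878, 0.8090, 0.0000]
J4: z=[0.7883, -0.5727, -0.2250] o=[-1.0102, 1.2654, -1.0884] → [-0.3915, -0.4183, -0.3070, 0.7883, -0.5727, -0.2250]
V = J·q̇ = [-0.4820, -0.3803, -0.2575, 1.1140, 0.1276, -0.1148]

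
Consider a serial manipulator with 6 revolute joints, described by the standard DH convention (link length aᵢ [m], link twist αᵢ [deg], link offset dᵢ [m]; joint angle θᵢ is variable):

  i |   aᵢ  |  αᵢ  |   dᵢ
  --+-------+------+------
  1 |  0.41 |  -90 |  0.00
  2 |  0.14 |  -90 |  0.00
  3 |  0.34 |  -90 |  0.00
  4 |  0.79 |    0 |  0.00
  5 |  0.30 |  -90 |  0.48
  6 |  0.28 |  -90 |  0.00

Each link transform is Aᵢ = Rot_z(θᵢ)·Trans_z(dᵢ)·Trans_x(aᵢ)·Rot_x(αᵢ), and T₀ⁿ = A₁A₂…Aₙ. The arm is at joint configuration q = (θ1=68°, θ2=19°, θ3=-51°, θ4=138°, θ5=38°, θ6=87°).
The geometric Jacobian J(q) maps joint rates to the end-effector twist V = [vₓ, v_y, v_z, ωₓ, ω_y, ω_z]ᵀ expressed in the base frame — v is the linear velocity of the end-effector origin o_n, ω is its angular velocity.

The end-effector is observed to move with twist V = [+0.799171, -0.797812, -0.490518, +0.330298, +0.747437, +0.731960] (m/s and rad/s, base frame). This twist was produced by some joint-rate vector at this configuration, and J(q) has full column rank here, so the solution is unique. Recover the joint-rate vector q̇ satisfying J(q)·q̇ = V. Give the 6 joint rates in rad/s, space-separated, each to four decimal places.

o_n = [0.7216, 0.2856, 0.5392]
J₁: ẑ×o_n = [-0.2856, 0.7216, 0.0000], ω = ẑ
J2: z=[-0.9272, 0.3746, 0.0000] o=[0.1536, 0.3801, 0.0000] → [0.2020, 0.5000, -0.1251, -0.9272, 0.3746, 0.0000]
J3: z=[-0.1220, -0.3019, -0.9455] o=[0.2032, 0.5029, -0.0456] → [-0.3820, -0.4188, 0.1830, -0.1220, -0.3019, -0.9455]
J4: z=[0.8588, 0.4456, -0.2530] o=[0.0340, 0.7894, -0.1152] → [0.1641, -0.7360, -0.7391, 0.8588, 0.4456, -0.2530]
J5: z=[0.8588, 0.4456, -0.2530] o=[0.3906, 0.4542, 0.5049] → [-0.0274, -0.1132, -0.2923, 0.8588, 0.4456, -0.2530]
J6: z=[-0.0869, -0.3599, -0.9289] o=[0.9543, 0.4221, 0.4645] → [-0.1538, 0.2227, -0.0719, -0.0869, -0.3599, -0.9289]
q̇ = J⁺·V = [-0.7550, 0.1280, -0.7930, 0.6690, -0.3480, -0.8810]

-0.7550 0.1280 -0.7930 0.6690 -0.3480 -0.8810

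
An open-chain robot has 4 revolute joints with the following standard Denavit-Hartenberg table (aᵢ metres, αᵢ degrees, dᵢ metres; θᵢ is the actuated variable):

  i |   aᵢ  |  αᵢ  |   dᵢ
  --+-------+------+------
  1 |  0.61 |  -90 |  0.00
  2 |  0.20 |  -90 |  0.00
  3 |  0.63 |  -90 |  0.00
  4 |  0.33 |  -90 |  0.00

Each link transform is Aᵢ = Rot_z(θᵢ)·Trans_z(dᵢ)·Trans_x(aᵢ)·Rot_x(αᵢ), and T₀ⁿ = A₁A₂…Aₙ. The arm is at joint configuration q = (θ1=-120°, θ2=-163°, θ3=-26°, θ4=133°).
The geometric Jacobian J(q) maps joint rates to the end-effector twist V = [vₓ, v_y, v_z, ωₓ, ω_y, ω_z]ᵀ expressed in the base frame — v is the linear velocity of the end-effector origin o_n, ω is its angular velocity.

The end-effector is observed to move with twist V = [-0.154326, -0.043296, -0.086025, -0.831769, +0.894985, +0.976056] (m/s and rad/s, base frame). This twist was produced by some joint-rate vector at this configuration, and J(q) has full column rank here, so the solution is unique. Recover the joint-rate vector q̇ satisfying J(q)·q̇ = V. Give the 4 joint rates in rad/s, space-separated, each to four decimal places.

0.8150 -0.3670 0.0490 0.8910

o_n = [0.1537, -0.0889, -0.0659]
J₁: ẑ×o_n = [0.0889, 0.1537, -0.0000], ω = ẑ
J2: z=[0.8660, -0.5000, 0.0000] o=[-0.3050, -0.5283, 0.0000] → [0.0330, 0.0571, 0.6099, 0.8660, -0.5000, 0.0000]
J3: z=[-0.1462, -0.2532, 0.9563] o=[-0.2094, -0.3626, 0.0585] → [-0.2303, 0.3290, 0.0519, -0.1462, -0.2532, 0.9563]
J4: z=[-0.5688, 0.8124, 0.1282] o=[0.3006, -0.0318, 0.2240] → [-0.2282, -0.1837, 0.1518, -0.5688, 0.8124, 0.1282]
q̇ = J⁺·V = [0.8150, -0.3670, 0.0490, 0.8910]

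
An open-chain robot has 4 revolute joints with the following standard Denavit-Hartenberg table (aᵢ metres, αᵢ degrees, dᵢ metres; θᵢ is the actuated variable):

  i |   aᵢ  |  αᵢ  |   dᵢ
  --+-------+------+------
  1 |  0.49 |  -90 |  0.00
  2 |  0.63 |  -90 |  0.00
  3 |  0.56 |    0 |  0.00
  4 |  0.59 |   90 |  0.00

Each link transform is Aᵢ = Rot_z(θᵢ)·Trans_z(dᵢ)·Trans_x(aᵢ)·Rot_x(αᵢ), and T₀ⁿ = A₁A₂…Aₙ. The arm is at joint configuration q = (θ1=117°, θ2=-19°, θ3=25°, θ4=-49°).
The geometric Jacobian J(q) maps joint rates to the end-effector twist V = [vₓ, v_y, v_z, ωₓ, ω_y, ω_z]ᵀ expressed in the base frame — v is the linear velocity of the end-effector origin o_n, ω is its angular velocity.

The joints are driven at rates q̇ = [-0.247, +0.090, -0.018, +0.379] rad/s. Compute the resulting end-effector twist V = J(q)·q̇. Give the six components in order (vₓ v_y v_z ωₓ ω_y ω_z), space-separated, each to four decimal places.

0.5602 0.4380 -0.1131 -0.1335 0.0639 -0.5883

o_n = [-0.9451, 1.8475, 0.5458]
J₁: ẑ×o_n = [-1.8475, -0.9451, 0.0000], ω = ẑ
J2: z=[-0.8910, -0.4540, 0.0000] o=[-0.2225, 0.4366, 0.0000] → [-0.2478, 0.4863, -1.5852, -0.8910, -0.4540, 0.0000]
J3: z=[-0.1478, 0.2901, -0.9455] o=[-0.4929, 0.9673, 0.2051] → [0.9310, 0.4779, 0.0011, -0.1478, 0.2901, -0.9455]
J4: z=[-0.1478, 0.2901, -0.9455] o=[-0.4999, 1.5024, 0.3703] → [0.3772, 0.4469, 0.0781, -0.1478, 0.2901, -0.9455]
V = J·q̇ = [0.5602, 0.4380, -0.1131, -0.1335, 0.0639, -0.5883]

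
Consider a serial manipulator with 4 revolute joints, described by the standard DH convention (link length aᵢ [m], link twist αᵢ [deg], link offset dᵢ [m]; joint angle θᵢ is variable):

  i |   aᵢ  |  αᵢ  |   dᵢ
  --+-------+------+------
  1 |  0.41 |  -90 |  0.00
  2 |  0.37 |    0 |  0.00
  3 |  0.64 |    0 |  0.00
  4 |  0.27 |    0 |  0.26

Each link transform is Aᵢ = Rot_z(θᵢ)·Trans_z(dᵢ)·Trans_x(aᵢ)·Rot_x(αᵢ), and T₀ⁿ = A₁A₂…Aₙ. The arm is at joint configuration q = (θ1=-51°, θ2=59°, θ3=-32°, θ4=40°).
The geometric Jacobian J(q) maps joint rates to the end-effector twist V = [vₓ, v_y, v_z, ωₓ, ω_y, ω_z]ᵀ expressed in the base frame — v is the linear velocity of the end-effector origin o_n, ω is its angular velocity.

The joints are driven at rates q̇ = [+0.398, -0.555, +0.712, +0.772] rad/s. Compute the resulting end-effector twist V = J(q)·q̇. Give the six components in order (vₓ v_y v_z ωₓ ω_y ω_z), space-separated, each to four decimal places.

o_n = [1.0053, -0.8283, -0.8562]
J₁: ẑ×o_n = [0.8283, 1.0053, -0.0000], ω = ẑ
J2: z=[0.7771, 0.6293, 0.0000] o=[0.2580, -0.3186, 0.0000] → [-0.5389, 0.6654, -0.8663, 0.7771, 0.6293, 0.0000]
J3: z=[0.7771, 0.6293, 0.0000] o=[0.3779, -0.4667, -0.3172] → [-0.3393, 0.4190, -0.6757, 0.7771, 0.6293, 0.0000]
J4: z=[0.7771, 0.6293, 0.0000] o=[0.7368, -0.9099, -0.6077] → [-0.1564, 0.1931, -0.1055, 0.7771, 0.6293, 0.0000]
V = J·q̇ = [0.2664, 0.4782, -0.0818, 0.7220, 0.5846, 0.3980]

0.2664 0.4782 -0.0818 0.7220 0.5846 0.3980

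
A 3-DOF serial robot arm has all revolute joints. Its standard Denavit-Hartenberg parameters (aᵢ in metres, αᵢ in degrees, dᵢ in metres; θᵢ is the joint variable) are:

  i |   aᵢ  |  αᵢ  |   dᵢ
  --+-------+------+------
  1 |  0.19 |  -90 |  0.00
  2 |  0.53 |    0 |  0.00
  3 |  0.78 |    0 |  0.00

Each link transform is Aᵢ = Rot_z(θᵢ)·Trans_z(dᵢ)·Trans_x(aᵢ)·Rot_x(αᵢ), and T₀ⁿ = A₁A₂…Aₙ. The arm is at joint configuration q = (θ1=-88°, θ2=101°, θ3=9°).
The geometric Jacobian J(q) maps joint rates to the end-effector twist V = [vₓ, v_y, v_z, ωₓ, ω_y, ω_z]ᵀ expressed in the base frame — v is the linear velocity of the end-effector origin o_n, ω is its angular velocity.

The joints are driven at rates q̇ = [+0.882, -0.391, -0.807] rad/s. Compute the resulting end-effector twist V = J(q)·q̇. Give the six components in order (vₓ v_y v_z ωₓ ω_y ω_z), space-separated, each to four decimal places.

o_n = [-0.0062, 0.1778, -1.2532]
J₁: ẑ×o_n = [-0.1778, -0.0062, 0.0000], ω = ẑ
J2: z=[0.9994, 0.0349, 0.0000] o=[0.0066, -0.1899, 0.0000] → [-0.0437, 1.2525, 0.3679, 0.9994, 0.0349, 0.0000]
J3: z=[0.9994, 0.0349, 0.0000] o=[0.0031, -0.0888, -0.5203] → [-0.0256, 0.7325, 0.2668, 0.9994, 0.0349, 0.0000]
V = J·q̇ = [-0.1191, -1.0863, -0.3591, -1.1973, -0.0418, 0.8820]

-0.1191 -1.0863 -0.3591 -1.1973 -0.0418 0.8820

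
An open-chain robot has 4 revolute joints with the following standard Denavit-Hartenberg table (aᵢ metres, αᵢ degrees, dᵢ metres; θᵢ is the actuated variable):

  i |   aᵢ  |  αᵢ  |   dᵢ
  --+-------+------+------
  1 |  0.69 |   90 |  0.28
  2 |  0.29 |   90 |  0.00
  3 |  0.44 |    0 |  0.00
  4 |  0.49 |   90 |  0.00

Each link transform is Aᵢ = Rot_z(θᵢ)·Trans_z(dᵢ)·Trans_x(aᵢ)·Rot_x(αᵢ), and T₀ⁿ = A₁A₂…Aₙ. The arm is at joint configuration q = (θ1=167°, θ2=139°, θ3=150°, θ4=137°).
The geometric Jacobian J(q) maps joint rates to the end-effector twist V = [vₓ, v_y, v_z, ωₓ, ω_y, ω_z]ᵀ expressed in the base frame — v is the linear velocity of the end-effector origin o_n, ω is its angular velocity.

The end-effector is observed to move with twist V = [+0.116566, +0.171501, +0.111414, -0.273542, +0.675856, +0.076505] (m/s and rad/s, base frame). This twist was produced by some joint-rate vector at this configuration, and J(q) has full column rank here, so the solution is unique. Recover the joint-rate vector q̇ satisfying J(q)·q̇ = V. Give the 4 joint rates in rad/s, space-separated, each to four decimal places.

o_n = [-0.6898, -0.0959, 0.3143]
J₁: ẑ×o_n = [0.0959, -0.6898, 0.0000], ω = ẑ
J2: z=[0.2250, 0.9744, 0.0000] o=[-0.6723, 0.1552, 0.2800] → [0.0334, -0.0077, -0.0394, 0.2250, 0.9744, 0.0000]
J3: z=[-0.6392, 0.1476, 0.7547] o=[-0.4591, 0.1060, 0.4703] → [0.1293, -0.2739, 0.1631, -0.6392, 0.1476, 0.7547]
J4: z=[-0.6392, 0.1476, 0.7547] o=[-0.6898, 0.3850, 0.2203] → [0.3768, 0.0600, 0.3074, -0.6392, 0.1476, 0.7547]
q̇ = J⁺·V = [-0.4050, 0.5970, 0.4240, 0.2140]

-0.4050 0.5970 0.4240 0.2140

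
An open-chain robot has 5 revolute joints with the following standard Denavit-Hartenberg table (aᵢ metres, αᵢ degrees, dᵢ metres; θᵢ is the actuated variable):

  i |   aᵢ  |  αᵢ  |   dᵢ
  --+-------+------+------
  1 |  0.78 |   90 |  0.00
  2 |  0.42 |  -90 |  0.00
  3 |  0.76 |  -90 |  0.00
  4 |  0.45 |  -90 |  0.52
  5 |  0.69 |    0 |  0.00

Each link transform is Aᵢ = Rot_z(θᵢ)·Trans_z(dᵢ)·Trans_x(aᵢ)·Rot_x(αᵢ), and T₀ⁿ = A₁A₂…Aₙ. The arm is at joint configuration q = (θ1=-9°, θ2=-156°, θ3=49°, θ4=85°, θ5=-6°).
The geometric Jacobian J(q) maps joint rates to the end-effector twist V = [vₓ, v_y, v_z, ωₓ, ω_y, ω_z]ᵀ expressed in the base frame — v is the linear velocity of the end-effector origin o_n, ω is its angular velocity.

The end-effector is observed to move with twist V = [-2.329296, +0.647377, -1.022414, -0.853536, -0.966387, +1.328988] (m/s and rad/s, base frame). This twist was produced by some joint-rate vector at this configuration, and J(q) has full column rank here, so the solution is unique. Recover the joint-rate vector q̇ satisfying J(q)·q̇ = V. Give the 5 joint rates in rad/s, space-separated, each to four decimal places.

o_n = [-0.0064, 1.0507, 0.8157]
J₁: ẑ×o_n = [-1.0507, -0.0064, 0.0000], ω = ẑ
J2: z=[-0.1564, -0.9877, 0.0000] o=[0.7704, -0.1220, 0.0000] → [-0.8057, 0.1276, -0.9507, -0.1564, -0.9877, 0.0000]
J3: z=[0.4017, -0.0636, -0.9135] o=[0.3914, -0.0620, -0.1708] → [0.9537, -0.0329, 0.4217, 0.4017, -0.0636, -0.9135]
J4: z=[0.7836, 0.5401, 0.3070] o=[0.0313, 0.5758, -0.3736] → [0.4966, -0.9436, 0.3925, 0.7836, 0.5401, 0.3070]
J5: z=[0.4371, -0.8304, 0.3454] o=[0.2401, 0.9181, 0.1851] → [-0.5696, -0.3608, -0.1467, 0.4371, -0.8304, 0.3454]
q̇ = J⁺·V = [0.5580, 0.2700, -0.9500, -0.7770, 0.4100]

0.5580 0.2700 -0.9500 -0.7770 0.4100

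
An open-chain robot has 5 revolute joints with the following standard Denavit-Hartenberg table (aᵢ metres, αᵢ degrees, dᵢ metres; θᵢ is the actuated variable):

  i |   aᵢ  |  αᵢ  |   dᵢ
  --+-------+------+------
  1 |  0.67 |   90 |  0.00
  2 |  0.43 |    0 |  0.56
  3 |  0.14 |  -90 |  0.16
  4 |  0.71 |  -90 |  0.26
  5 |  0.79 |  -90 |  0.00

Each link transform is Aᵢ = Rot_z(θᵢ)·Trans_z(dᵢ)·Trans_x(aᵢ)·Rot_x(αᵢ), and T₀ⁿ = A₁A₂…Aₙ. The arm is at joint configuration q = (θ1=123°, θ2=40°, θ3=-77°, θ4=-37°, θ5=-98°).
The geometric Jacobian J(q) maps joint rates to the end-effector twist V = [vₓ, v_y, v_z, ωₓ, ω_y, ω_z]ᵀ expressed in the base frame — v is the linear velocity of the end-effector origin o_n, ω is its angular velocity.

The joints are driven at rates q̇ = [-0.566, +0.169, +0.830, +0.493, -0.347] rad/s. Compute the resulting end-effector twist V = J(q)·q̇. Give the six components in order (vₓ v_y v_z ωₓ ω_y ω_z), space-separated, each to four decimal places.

1.3100 -0.5466 1.1692 0.9995 0.8040 -0.0466

o_n = [-0.2486, 2.3678, 0.7362]
J₁: ẑ×o_n = [-2.3678, -0.2486, 0.0000], ω = ẑ
J2: z=[0.8387, 0.5446, 0.0000] o=[-0.3649, 0.5619, 0.0000] → [0.4009, -0.6174, 1.4512, 0.8387, 0.5446, 0.0000]
J3: z=[0.8387, 0.5446, 0.0000] o=[-0.0747, 1.1432, 0.2764] → [0.2504, -0.3856, 1.1218, 0.8387, 0.5446, 0.0000]
J4: z=[-0.3278, 0.5047, 0.7986] o=[-0.0014, 1.3241, 0.1921] → [-0.5590, -0.0191, -0.2173, -0.3278, 0.5047, 0.7986]
J5: z=[-0.9316, -0.0319, -0.3622] o=[0.0251, 2.0678, 0.0585] → [0.0871, 0.7304, -0.2882, -0.9316, -0.0319, -0.3622]
V = J·q̇ = [1.3100, -0.5466, 1.1692, 0.9995, 0.8040, -0.0466]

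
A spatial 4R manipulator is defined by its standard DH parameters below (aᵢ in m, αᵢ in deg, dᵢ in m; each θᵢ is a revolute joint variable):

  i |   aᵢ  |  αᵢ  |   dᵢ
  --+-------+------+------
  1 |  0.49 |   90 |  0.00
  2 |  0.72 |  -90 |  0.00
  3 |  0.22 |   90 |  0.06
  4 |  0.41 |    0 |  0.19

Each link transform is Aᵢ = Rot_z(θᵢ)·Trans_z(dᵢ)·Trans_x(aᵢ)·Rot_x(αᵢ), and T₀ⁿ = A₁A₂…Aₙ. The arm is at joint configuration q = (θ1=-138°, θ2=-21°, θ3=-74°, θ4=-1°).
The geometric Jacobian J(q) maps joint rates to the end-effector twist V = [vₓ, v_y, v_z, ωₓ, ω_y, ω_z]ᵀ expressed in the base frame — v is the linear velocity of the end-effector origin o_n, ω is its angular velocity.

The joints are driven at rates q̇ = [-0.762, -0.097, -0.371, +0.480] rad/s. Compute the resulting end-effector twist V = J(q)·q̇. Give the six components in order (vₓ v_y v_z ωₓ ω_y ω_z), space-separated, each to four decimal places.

o_n = [-1.3117, -0.2958, -0.2055]
J₁: ẑ×o_n = [0.2958, -1.3117, 0.0000], ω = ẑ
J2: z=[-0.6691, 0.7431, 0.0000] o=[-0.3641, -0.3279, 0.0000] → [-0.1527, -0.1375, 0.6827, -0.6691, 0.7431, 0.0000]
J3: z=[-0.2663, -0.2398, 0.9336] o=[-0.8637, -0.7776, -0.2580] → [-0.4625, -0.4043, -0.2358, -0.2663, -0.2398, 0.9336]
J4: z=[0.4825, 0.8053, 0.3445] o=[-1.0632, -0.6728, -0.2237] → [-0.1151, -0.0944, 0.3820, 0.4825, 0.8053, 0.3445]
V = J·q̇ = [-0.0943, 1.1175, 0.2046, 0.3953, 0.4034, -0.9430]

-0.0943 1.1175 0.2046 0.3953 0.4034 -0.9430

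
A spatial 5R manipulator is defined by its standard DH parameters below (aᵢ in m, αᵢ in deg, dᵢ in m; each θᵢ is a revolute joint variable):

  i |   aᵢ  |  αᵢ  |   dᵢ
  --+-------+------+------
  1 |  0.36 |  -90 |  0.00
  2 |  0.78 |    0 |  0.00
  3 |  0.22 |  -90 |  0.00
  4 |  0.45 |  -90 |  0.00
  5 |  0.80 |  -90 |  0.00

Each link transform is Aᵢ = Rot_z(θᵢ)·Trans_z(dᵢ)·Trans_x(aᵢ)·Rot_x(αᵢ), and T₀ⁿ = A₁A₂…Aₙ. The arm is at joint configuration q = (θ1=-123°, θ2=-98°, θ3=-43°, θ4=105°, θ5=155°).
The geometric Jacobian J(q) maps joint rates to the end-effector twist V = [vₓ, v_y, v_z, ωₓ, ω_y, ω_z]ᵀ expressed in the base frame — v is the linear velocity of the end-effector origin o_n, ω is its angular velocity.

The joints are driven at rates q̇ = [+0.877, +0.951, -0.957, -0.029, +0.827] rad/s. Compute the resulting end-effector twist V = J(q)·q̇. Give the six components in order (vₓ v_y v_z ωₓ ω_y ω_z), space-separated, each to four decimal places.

o_n = [0.3250, 0.0127, 0.6929]
J₁: ẑ×o_n = [-0.0127, 0.3250, 0.0000], ω = ẑ
J2: z=[0.8387, -0.5446, 0.0000] o=[-0.1961, -0.3019, 0.0000] → [-0.3774, -0.5811, 0.5476, 0.8387, -0.5446, 0.0000]
J3: z=[0.8387, -0.5446, 0.0000] o=[-0.1369, -0.2109, 0.7724] → [0.0433, 0.0667, 0.4391, 0.8387, -0.5446, 0.0000]
J4: z=[-0.3428, -0.5278, 0.7771] o=[-0.0438, -0.0675, 0.9109] → [0.0527, 0.2119, 0.1672, -0.3428, -0.5278, 0.7771]
J5: z=[-0.1918, -0.7705, -0.6079] o=[-0.4577, 0.0933, 0.8376] → [0.0624, -0.5035, 0.6185, -0.1918, -0.7705, -0.6079]
V = J·q̇ = [-0.3613, -0.7540, 0.6073, -0.1537, -0.6186, 0.3517]

-0.3613 -0.7540 0.6073 -0.1537 -0.6186 0.3517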